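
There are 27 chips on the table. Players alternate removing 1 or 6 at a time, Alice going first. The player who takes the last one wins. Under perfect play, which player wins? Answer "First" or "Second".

Mark each pile size as W (mover wins) or L (mover loses):
i:   0  1  2  3  4  5  6  7  8  9 10 11 12 13 14 15 16 17 18 19 20 21 22 23 24 25 26 27
     L  W  L  W  L  W  W  L  W  L  W  L  W  W  L  W  L  W  L  W  W  L  W  L  W  L  W  W
Position 27 is W, so the first player wins.

First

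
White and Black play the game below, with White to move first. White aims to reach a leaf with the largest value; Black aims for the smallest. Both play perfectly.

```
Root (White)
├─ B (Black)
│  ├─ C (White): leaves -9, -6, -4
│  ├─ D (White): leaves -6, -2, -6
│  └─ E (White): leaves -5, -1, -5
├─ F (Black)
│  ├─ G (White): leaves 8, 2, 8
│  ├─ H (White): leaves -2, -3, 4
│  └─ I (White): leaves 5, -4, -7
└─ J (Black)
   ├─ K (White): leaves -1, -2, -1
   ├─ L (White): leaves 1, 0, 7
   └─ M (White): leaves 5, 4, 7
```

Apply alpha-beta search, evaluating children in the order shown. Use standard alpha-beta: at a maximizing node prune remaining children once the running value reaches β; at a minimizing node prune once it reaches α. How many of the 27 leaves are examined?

C [α=-∞,β=+∞]: v=-4
D [α=-∞,β=-4]: v=-2 after child 2 ≥ β → β-cutoff, skip 1
E [α=-∞,β=-4]: v=-1 after child 2 ≥ β → β-cutoff, skip 1
B [α=-∞,β=+∞]: v=-4
G [α=-4,β=+∞]: v=8
H [α=-4,β=8]: v=4
I [α=-4,β=4]: v=5 after child 1 ≥ β → β-cutoff, skip 2
F [α=-4,β=+∞]: v=4
K [α=4,β=+∞]: v=-1
J [α=4,β=+∞]: v=-1 after child 1 ≤ α → α-cutoff, skip 2
Root [α=-∞,β=+∞]: v=4
Leaves evaluated: 17 of 27.

17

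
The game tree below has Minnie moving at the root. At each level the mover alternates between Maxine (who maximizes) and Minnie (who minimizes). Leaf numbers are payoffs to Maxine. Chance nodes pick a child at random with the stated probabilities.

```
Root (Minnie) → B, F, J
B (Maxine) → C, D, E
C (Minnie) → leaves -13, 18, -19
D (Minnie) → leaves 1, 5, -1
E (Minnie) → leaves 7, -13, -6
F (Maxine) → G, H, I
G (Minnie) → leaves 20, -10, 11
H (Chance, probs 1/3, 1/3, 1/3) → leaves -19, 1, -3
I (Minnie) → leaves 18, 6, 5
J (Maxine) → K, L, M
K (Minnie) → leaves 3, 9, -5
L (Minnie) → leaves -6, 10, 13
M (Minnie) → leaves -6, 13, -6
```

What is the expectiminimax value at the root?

C (Minnie): min(-13, 18, -19) = -19
D (Minnie): min(1, 5, -1) = -1
E (Minnie): min(7, -13, -6) = -13
B (Maxine): max(-19, -1, -13) = -1
G (Minnie): min(20, -10, 11) = -10
H (Chance): 1/3·-19 + 1/3·1 + 1/3·-3 = -7
I (Minnie): min(18, 6, 5) = 5
F (Maxine): max(-10, -7, 5) = 5
K (Minnie): min(3, 9, -5) = -5
L (Minnie): min(-6, 10, 13) = -6
M (Minnie): min(-6, 13, -6) = -6
J (Maxine): max(-5, -6, -6) = -5
Root (Minnie): min(-1, 5, -5) = -5

-5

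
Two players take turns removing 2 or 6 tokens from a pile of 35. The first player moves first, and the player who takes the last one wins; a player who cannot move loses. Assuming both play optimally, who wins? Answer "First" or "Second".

Positions where the player to move wins (W) vs loses (L):
i:   0  1  2  3  4  5  6  7  8  9 10 11 12 13 14 15 16 17 18 19 20 21 22 23 24 25 26 27 28 29 30 31 32 33 34 35
     L  L  W  W  L  L  W  W  L  L  W  W  L  L  W  W  L  L  W  W  L  L  W  W  L  L  W  W  L  L  W  W  L  L  W  W
Position 35 is W, so the first player wins.

First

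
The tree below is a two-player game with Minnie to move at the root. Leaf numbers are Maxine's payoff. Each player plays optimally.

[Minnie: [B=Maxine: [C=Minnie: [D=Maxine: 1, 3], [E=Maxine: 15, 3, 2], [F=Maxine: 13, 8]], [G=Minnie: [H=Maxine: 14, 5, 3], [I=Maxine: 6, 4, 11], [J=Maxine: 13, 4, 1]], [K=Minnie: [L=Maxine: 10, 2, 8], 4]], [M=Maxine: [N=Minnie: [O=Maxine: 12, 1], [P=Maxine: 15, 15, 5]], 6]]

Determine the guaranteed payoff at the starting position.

D (Maxine): max(1, 3) = 3
E (Maxine): max(15, 3, 2) = 15
F (Maxine): max(13, 8) = 13
C (Minnie): min(3, 15, 13) = 3
H (Maxine): max(14, 5, 3) = 14
I (Maxine): max(6, 4, 11) = 11
J (Maxine): max(13, 4, 1) = 13
G (Minnie): min(14, 11, 13) = 11
L (Maxine): max(10, 2, 8) = 10
K (Minnie): min(10, 4) = 4
B (Maxine): max(3, 11, 4) = 11
O (Maxine): max(12, 1) = 12
P (Maxine): max(15, 15, 5) = 15
N (Minnie): min(12, 15) = 12
M (Maxine): max(12, 6) = 12
Root (Minnie): min(11, 12) = 11

11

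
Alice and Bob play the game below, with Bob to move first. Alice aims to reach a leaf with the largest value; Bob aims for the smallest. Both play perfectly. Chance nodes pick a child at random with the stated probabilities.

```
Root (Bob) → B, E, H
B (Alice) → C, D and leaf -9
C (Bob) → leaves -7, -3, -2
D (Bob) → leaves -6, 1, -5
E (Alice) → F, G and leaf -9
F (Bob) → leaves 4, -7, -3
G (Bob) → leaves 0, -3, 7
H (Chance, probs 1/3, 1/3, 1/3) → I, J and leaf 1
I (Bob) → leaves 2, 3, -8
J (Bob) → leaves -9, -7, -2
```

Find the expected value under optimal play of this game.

C (Bob): min(-7, -3, -2) = -7
D (Bob): min(-6, 1, -5) = -6
B (Alice): max(-7, -6, -9) = -6
F (Bob): min(4, -7, -3) = -7
G (Bob): min(0, -3, 7) = -3
E (Alice): max(-7, -3, -9) = -3
I (Bob): min(2, 3, -8) = -8
J (Bob): min(-9, -7, -2) = -9
H (Chance): 1/3·-8 + 1/3·-9 + 1/3·1 = -5.33
Root (Bob): min(-6, -3, -5.33) = -6

-6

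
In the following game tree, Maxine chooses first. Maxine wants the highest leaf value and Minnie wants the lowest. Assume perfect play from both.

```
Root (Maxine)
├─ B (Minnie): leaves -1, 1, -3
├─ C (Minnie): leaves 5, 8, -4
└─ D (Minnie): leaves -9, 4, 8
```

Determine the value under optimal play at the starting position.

B (Minnie): min(-1, 1, -3) = -3
C (Minnie): min(5, 8, -4) = -4
D (Minnie): min(-9, 4, 8) = -9
Root (Maxine): max(-3, -4, -9) = -3

-3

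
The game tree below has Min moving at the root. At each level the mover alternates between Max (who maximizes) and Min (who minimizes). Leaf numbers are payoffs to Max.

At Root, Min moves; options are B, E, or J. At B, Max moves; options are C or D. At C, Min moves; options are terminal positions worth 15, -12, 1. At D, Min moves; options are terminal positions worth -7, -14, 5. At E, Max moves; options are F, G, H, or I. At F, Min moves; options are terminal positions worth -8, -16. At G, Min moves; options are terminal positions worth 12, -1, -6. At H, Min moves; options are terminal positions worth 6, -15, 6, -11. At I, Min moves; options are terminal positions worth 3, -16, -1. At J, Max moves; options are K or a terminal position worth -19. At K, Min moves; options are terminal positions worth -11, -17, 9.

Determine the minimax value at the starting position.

-17

C (Min): min(15, -12, 1) = -12
D (Min): min(-7, -14, 5) = -14
B (Max): max(-12, -14) = -12
F (Min): min(-8, -16) = -16
G (Min): min(12, -1, -6) = -6
H (Min): min(6, -15, 6, -11) = -15
I (Min): min(3, -16, -1) = -16
E (Max): max(-16, -6, -15, -16) = -6
K (Min): min(-11, -17, 9) = -17
J (Max): max(-17, -19) = -17
Root (Min): min(-12, -6, -17) = -17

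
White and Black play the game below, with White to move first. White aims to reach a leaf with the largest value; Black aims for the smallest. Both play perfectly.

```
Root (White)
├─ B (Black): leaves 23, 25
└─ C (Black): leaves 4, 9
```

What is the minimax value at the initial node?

23

B (Black): min(23, 25) = 23
C (Black): min(4, 9) = 4
Root (White): max(23, 4) = 23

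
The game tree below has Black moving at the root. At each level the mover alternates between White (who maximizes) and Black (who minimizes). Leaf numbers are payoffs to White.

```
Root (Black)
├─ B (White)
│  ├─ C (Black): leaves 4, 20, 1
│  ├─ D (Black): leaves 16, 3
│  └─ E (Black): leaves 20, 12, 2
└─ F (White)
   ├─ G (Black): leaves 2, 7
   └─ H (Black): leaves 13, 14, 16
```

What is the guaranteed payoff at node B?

C: min(4, 20, 1) = 1
D: min(16, 3) = 3
E: min(20, 12, 2) = 2
B: max(1, 3, 2) = 3

3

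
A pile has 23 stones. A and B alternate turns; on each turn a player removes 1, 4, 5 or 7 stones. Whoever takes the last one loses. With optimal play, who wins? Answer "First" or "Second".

Mark each pile size as W (mover wins) or L (mover loses):
i:   0  1  2  3  4  5  6  7  8  9 10 11 12 13 14 15 16 17 18 19 20 21 22 23
     W  L  W  L  W  W  W  W  W  L  W  L  W  W  W  W  W  L  W  L  W  W  W  W
Position 23 is W, so the first player wins.

First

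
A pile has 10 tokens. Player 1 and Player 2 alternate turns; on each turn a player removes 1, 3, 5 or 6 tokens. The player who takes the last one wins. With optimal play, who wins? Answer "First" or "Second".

W/L table (W = player to move can force a win):
i:   0  1  2  3  4  5  6  7  8  9 10
     L  W  L  W  L  W  W  W  W  W  W
Position 10 is W, so the first player wins.

First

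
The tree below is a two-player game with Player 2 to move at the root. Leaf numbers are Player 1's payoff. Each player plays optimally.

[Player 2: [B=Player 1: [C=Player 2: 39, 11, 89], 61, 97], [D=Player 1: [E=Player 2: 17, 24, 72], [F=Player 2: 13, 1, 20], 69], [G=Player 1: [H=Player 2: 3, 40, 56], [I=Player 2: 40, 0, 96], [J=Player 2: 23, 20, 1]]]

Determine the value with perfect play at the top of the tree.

C (Player 2): min(39, 11, 89) = 11
B (Player 1): max(11, 61, 97) = 97
E (Player 2): min(17, 24, 72) = 17
F (Player 2): min(13, 1, 20) = 1
D (Player 1): max(17, 1, 69) = 69
H (Player 2): min(3, 40, 56) = 3
I (Player 2): min(40, 0, 96) = 0
J (Player 2): min(23, 20, 1) = 1
G (Player 1): max(3, 0, 1) = 3
Root (Player 2): min(97, 69, 3) = 3

3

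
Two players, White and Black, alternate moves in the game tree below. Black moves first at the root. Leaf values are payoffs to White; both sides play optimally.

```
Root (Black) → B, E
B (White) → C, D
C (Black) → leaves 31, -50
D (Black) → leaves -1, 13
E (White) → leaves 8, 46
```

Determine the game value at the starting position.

C (Black): min(31, -50) = -50
D (Black): min(-1, 13) = -1
B (White): max(-50, -1) = -1
E (White): max(8, 46) = 46
Root (Black): min(-1, 46) = -1

-1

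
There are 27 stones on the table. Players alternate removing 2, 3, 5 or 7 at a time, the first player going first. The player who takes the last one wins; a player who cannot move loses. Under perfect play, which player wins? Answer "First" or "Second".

Second

Mark each pile size as W (mover wins) or L (mover loses):
i:   0  1  2  3  4  5  6  7  8  9 10 11 12 13 14 15 16 17 18 19 20 21 22 23 24 25 26 27
     L  L  W  W  W  W  W  W  W  L  L  W  W  W  W  W  W  W  L  L  W  W  W  W  W  W  W  L
Position 27 is L, so the second player wins.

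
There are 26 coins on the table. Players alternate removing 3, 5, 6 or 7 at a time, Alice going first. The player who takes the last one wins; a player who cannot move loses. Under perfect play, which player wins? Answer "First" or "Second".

Mark each pile size as W (mover wins) or L (mover loses):
i:   0  1  2  3  4  5  6  7  8  9 10 11 12 13 14 15 16 17 18 19 20 21 22 23 24 25 26
     L  L  L  W  W  W  W  W  W  W  L  L  L  W  W  W  W  W  W  W  L  L  L  W  W  W  W
Position 26 is W, so the first player wins.

First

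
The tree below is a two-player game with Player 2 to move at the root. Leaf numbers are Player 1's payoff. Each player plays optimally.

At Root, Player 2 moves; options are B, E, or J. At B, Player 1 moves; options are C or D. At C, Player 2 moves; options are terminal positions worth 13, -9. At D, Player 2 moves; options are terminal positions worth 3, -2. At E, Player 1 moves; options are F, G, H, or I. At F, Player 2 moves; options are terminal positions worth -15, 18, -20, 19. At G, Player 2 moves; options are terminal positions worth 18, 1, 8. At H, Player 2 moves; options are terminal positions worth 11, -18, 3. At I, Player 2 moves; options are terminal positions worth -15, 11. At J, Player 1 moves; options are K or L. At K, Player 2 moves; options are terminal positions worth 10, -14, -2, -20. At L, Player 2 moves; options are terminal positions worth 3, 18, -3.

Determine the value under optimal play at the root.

-3

C (Player 2): min(13, -9) = -9
D (Player 2): min(3, -2) = -2
B (Player 1): max(-9, -2) = -2
F (Player 2): min(-15, 18, -20, 19) = -20
G (Player 2): min(18, 1, 8) = 1
H (Player 2): min(11, -18, 3) = -18
I (Player 2): min(-15, 11) = -15
E (Player 1): max(-20, 1, -18, -15) = 1
K (Player 2): min(10, -14, -2, -20) = -20
L (Player 2): min(3, 18, -3) = -3
J (Player 1): max(-20, -3) = -3
Root (Player 2): min(-2, 1, -3) = -3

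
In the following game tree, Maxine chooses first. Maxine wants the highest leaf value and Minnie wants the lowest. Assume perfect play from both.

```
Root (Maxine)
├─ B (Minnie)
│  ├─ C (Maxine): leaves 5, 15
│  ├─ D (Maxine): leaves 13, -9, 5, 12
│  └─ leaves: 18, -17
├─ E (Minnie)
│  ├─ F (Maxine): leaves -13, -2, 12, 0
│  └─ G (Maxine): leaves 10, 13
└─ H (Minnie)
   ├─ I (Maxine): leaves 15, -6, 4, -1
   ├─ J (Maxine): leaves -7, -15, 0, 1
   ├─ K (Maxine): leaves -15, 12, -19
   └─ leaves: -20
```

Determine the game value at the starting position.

12

C (Maxine): max(5, 15) = 15
D (Maxine): max(13, -9, 5, 12) = 13
B (Minnie): min(15, 13, 18, -17) = -17
F (Maxine): max(-13, -2, 12, 0) = 12
G (Maxine): max(10, 13) = 13
E (Minnie): min(12, 13) = 12
I (Maxine): max(15, -6, 4, -1) = 15
J (Maxine): max(-7, -15, 0, 1) = 1
K (Maxine): max(-15, 12, -19) = 12
H (Minnie): min(15, 1, 12, -20) = -20
Root (Maxine): max(-17, 12, -20) = 12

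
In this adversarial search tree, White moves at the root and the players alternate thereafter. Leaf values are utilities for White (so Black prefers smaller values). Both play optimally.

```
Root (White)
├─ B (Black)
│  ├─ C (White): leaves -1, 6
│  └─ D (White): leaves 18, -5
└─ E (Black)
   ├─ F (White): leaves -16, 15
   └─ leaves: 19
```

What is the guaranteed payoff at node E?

F: max(-16, 15) = 15
E: min(15, 19) = 15

15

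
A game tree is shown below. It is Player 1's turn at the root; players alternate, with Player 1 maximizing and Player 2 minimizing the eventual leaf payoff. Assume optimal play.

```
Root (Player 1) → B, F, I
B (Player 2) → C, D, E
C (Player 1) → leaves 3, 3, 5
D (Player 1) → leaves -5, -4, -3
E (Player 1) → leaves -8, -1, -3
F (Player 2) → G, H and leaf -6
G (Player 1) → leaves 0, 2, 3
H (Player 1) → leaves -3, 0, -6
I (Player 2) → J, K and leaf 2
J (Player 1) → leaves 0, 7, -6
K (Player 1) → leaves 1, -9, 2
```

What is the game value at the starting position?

2

C (Player 1): max(3, 3, 5) = 5
D (Player 1): max(-5, -4, -3) = -3
E (Player 1): max(-8, -1, -3) = -1
B (Player 2): min(5, -3, -1) = -3
G (Player 1): max(0, 2, 3) = 3
H (Player 1): max(-3, 0, -6) = 0
F (Player 2): min(3, 0, -6) = -6
J (Player 1): max(0, 7, -6) = 7
K (Player 1): max(1, -9, 2) = 2
I (Player 2): min(7, 2, 2) = 2
Root (Player 1): max(-3, -6, 2) = 2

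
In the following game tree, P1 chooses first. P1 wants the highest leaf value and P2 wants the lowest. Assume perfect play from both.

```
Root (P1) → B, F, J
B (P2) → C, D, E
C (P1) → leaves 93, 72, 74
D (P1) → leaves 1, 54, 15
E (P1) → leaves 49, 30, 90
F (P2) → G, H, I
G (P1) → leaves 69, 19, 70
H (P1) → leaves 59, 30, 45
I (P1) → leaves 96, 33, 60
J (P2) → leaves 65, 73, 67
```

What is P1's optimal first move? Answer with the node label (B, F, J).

C (P1): max(93, 72, 74) = 93
D (P1): max(1, 54, 15) = 54
E (P1): max(49, 30, 90) = 90
B (P2): min(93, 54, 90) = 54
G (P1): max(69, 19, 70) = 70
H (P1): max(59, 30, 45) = 59
I (P1): max(96, 33, 60) = 96
F (P2): min(70, 59, 96) = 59
J (P2): min(65, 73, 67) = 65
Root (P1): max(54, 59, 65) = 65
P1 picks the child with the highest value: J (value 65).

J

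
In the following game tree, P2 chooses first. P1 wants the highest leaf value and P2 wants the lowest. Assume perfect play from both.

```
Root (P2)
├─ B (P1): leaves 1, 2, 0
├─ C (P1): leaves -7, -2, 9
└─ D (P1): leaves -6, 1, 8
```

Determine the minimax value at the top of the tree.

B (P1): max(1, 2, 0) = 2
C (P1): max(-7, -2, 9) = 9
D (P1): max(-6, 1, 8) = 8
Root (P2): min(2, 9, 8) = 2

2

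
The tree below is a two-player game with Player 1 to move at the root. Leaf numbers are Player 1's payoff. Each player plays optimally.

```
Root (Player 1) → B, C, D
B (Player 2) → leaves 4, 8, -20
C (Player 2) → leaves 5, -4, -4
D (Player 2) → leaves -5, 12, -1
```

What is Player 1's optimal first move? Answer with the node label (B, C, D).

C

B (Player 2): min(4, 8, -20) = -20
C (Player 2): min(5, -4, -4) = -4
D (Player 2): min(-5, 12, -1) = -5
Root (Player 1): max(-20, -4, -5) = -4
Player 1 picks the child with the highest value: C (value -4).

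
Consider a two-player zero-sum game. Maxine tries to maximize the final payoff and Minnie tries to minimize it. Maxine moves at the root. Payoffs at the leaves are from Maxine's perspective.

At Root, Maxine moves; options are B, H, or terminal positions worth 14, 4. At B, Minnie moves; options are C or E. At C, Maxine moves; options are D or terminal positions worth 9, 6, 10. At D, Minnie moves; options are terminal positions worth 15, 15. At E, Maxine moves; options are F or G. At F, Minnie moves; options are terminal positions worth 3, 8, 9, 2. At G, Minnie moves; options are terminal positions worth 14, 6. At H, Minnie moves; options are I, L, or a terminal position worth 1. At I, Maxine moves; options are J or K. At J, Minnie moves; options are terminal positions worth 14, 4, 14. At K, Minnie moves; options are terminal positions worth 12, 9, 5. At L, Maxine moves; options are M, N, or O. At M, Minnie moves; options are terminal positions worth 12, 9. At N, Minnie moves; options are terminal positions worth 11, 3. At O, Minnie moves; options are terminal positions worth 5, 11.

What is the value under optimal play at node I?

J: min(14, 4, 14) = 4
K: min(12, 9, 5) = 5
I: max(4, 5) = 5

5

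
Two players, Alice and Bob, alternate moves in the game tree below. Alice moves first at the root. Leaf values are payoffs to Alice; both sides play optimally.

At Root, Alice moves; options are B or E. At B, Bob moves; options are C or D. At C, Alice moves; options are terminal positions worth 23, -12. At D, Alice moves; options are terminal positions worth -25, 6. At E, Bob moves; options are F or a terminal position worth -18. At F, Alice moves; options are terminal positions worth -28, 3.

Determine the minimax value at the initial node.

C (Alice): max(23, -12) = 23
D (Alice): max(-25, 6) = 6
B (Bob): min(23, 6) = 6
F (Alice): max(-28, 3) = 3
E (Bob): min(3, -18) = -18
Root (Alice): max(6, -18) = 6

6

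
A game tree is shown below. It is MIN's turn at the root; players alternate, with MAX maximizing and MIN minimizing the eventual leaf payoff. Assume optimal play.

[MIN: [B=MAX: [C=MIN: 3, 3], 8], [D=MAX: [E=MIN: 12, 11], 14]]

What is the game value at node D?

14

E: min(12, 11) = 11
D: max(11, 14) = 14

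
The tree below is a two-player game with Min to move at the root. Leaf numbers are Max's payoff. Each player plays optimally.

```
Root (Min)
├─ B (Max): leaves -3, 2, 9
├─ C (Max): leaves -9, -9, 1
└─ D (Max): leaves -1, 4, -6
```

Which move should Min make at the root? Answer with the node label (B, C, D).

C

B (Max): max(-3, 2, 9) = 9
C (Max): max(-9, -9, 1) = 1
D (Max): max(-1, 4, -6) = 4
Root (Min): min(9, 1, 4) = 1
Min picks the child with the lowest value: C (value 1).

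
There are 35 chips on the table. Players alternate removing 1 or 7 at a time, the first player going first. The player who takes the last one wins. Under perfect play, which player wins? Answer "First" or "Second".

Mark each pile size as W (mover wins) or L (mover loses):
i:   0  1  2  3  4  5  6  7  8  9 10 11 12 13 14 15 16 17 18 19 20 21 22 23 24 25 26 27 28 29 30 31 32 33 34 35
     L  W  L  W  L  W  L  W  L  W  L  W  L  W  L  W  L  W  L  W  L  W  L  W  L  W  L  W  L  W  L  W  L  W  L  W
Position 35 is W, so the first player wins.

First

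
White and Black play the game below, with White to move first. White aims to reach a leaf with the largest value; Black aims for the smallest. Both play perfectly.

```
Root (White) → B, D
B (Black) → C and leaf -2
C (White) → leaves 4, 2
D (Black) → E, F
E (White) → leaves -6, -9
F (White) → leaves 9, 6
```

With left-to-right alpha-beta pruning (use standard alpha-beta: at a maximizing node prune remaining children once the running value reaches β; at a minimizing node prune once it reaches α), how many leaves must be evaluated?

C [α=-∞,β=+∞]: v=4
B [α=-∞,β=+∞]: v=-2
E [α=-2,β=+∞]: v=-6
D [α=-2,β=+∞]: v=-6 after child 1 ≤ α → α-cutoff, skip 1
Root [α=-∞,β=+∞]: v=-2
Leaves evaluated: 5 of 7.

5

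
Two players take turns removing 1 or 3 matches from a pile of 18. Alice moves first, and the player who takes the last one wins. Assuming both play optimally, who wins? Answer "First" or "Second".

Second

i:   0  1  2  3  4  5  6  7  8  9 10 11 12 13 14 15 16 17 18
     L  W  L  W  L  W  L  W  L  W  L  W  L  W  L  W  L  W  L
Position 18 is L, so the second player wins.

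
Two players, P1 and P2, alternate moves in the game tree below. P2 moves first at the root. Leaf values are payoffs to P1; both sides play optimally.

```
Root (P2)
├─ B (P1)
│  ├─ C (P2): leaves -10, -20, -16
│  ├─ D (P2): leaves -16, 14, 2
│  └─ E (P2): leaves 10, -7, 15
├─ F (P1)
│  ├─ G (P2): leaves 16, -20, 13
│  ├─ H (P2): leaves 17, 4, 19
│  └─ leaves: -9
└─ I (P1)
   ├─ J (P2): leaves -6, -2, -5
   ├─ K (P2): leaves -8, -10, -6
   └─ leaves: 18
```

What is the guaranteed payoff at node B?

-7

C: min(-10, -20, -16) = -20
D: min(-16, 14, 2) = -16
E: min(10, -7, 15) = -7
B: max(-20, -16, -7) = -7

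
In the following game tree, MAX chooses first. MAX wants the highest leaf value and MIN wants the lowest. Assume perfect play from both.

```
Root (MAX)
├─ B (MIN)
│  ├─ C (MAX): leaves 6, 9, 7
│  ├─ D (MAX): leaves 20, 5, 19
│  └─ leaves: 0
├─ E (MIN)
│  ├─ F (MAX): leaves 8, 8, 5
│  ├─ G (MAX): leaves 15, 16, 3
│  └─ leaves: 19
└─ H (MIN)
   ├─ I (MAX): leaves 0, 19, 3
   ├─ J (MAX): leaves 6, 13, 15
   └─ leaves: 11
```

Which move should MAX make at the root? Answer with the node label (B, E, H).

H

C (MAX): max(6, 9, 7) = 9
D (MAX): max(20, 5, 19) = 20
B (MIN): min(9, 20, 0) = 0
F (MAX): max(8, 8, 5) = 8
G (MAX): max(15, 16, 3) = 16
E (MIN): min(8, 16, 19) = 8
I (MAX): max(0, 19, 3) = 19
J (MAX): max(6, 13, 15) = 15
H (MIN): min(19, 15, 11) = 11
Root (MAX): max(0, 8, 11) = 11
MAX picks the child with the highest value: H (value 11).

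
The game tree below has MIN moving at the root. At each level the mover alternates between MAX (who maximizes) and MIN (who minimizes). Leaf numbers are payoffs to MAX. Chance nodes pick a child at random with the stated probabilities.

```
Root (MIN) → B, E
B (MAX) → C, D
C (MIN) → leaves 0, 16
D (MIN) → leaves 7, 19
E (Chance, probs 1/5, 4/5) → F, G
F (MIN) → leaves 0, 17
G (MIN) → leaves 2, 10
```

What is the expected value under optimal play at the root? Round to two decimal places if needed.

C (MIN): min(0, 16) = 0
D (MIN): min(7, 19) = 7
B (MAX): max(0, 7) = 7
F (MIN): min(0, 17) = 0
G (MIN): min(2, 10) = 2
E (Chance): 1/5·0 + 4/5·2 = 1.6
Root (MIN): min(7, 1.6) = 1.6

1.6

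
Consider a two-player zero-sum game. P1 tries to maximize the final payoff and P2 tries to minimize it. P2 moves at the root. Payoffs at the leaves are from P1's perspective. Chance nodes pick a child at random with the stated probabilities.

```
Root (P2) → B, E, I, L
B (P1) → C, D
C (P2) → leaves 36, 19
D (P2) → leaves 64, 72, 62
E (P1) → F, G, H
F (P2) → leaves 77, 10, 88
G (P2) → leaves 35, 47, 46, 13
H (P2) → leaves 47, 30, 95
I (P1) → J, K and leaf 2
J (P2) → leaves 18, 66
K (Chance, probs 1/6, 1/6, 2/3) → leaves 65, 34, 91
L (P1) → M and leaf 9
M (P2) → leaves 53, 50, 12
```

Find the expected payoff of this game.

C (P2): min(36, 19) = 19
D (P2): min(64, 72, 62) = 62
B (P1): max(19, 62) = 62
F (P2): min(77, 10, 88) = 10
G (P2): min(35, 47, 46, 13) = 13
H (P2): min(47, 30, 95) = 30
E (P1): max(10, 13, 30) = 30
J (P2): min(18, 66) = 18
K (Chance): 1/6·65 + 1/6·34 + 2/3·91 = 77.17
I (P1): max(18, 77.17, 2) = 77.17
M (P2): min(53, 50, 12) = 12
L (P1): max(12, 9) = 12
Root (P2): min(62, 30, 77.17, 12) = 12

12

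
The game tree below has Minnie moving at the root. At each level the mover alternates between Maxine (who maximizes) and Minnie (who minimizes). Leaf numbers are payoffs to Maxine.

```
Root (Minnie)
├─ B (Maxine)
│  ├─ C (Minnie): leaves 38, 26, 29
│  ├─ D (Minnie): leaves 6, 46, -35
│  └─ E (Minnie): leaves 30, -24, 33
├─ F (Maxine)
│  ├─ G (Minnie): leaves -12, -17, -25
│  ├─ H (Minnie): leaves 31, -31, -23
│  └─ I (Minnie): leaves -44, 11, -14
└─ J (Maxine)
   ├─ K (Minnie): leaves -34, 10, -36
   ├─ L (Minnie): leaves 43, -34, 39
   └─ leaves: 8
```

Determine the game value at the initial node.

-25

C (Minnie): min(38, 26, 29) = 26
D (Minnie): min(6, 46, -35) = -35
E (Minnie): min(30, -24, 33) = -24
B (Maxine): max(26, -35, -24) = 26
G (Minnie): min(-12, -17, -25) = -25
H (Minnie): min(31, -31, -23) = -31
I (Minnie): min(-44, 11, -14) = -44
F (Maxine): max(-25, -31, -44) = -25
K (Minnie): min(-34, 10, -36) = -36
L (Minnie): min(43, -34, 39) = -34
J (Maxine): max(-36, -34, 8) = 8
Root (Minnie): min(26, -25, 8) = -25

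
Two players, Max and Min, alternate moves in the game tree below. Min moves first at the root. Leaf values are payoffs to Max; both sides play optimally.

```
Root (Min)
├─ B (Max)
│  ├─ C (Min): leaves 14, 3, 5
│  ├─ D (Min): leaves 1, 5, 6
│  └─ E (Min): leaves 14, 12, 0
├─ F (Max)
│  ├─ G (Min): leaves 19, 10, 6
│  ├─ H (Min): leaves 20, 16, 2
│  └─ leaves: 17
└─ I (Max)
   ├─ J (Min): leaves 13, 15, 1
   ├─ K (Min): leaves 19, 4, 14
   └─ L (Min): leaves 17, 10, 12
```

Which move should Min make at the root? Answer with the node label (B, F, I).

C (Min): min(14, 3, 5) = 3
D (Min): min(1, 5, 6) = 1
E (Min): min(14, 12, 0) = 0
B (Max): max(3, 1, 0) = 3
G (Min): min(19, 10, 6) = 6
H (Min): min(20, 16, 2) = 2
F (Max): max(6, 2, 17) = 17
J (Min): min(13, 15, 1) = 1
K (Min): min(19, 4, 14) = 4
L (Min): min(17, 10, 12) = 10
I (Max): max(1, 4, 10) = 10
Root (Min): min(3, 17, 10) = 3
Min picks the child with the lowest value: B (value 3).

B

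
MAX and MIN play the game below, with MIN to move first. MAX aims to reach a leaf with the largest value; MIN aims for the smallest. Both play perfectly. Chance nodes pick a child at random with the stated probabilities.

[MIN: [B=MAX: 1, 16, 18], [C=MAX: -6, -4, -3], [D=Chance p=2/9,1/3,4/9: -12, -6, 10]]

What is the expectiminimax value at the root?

-3

B (MAX): max(1, 16, 18) = 18
C (MAX): max(-6, -4, -3) = -3
D (Chance): 2/9·-12 + 1/3·-6 + 4/9·10 = -0.22
Root (MIN): min(18, -3, -0.22) = -3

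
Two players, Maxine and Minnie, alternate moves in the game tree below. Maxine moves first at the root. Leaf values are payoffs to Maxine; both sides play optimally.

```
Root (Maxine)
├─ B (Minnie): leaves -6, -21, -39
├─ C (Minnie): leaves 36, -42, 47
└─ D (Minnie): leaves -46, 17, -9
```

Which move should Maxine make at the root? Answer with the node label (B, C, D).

B

B (Minnie): min(-6, -21, -39) = -39
C (Minnie): min(36, -42, 47) = -42
D (Minnie): min(-46, 17, -9) = -46
Root (Maxine): max(-39, -42, -46) = -39
Maxine picks the child with the highest value: B (value -39).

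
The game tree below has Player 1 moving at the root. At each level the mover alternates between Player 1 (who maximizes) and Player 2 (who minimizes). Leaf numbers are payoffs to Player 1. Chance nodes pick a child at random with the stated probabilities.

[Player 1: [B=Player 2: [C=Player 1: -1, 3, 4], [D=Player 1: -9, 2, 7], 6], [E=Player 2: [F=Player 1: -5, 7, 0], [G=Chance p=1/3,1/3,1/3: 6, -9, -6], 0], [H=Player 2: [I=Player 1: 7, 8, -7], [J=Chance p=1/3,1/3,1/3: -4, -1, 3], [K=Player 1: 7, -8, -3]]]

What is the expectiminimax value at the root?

C (Player 1): max(-1, 3, 4) = 4
D (Player 1): max(-9, 2, 7) = 7
B (Player 2): min(4, 7, 6) = 4
F (Player 1): max(-5, 7, 0) = 7
G (Chance): 1/3·6 + 1/3·-9 + 1/3·-6 = -3
E (Player 2): min(7, -3, 0) = -3
I (Player 1): max(7, 8, -7) = 8
J (Chance): 1/3·-4 + 1/3·-1 + 1/3·3 = -0.67
K (Player 1): max(7, -8, -3) = 7
H (Player 2): min(8, -0.67, 7) = -0.67
Root (Player 1): max(4, -3, -0.67) = 4

4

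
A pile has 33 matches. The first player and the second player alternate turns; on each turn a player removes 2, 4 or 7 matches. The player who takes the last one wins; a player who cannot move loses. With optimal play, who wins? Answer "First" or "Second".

Second

W/L table (W = player to move can force a win):
i:   0  1  2  3  4  5  6  7  8  9 10 11 12 13 14 15 16 17 18 19 20 21 22 23 24 25 26 27 28 29 30 31 32 33
     L  L  W  W  W  W  L  W  W  L  W  W  L  W  W  L  W  W  L  W  W  L  W  W  L  W  W  L  W  W  L  W  W  L
Position 33 is L, so the second player wins.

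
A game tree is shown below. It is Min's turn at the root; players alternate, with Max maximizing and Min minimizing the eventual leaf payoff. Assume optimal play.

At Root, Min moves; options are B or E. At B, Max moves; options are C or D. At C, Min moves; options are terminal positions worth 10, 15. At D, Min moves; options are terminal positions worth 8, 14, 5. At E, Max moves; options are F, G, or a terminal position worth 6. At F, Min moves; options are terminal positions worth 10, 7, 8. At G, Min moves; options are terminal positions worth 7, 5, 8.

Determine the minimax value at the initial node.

C (Min): min(10, 15) = 10
D (Min): min(8, 14, 5) = 5
B (Max): max(10, 5) = 10
F (Min): min(10, 7, 8) = 7
G (Min): min(7, 5, 8) = 5
E (Max): max(7, 5, 6) = 7
Root (Min): min(10, 7) = 7

7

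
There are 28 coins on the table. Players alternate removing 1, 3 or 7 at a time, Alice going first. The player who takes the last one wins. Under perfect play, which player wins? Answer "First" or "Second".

W/L table (W = player to move can force a win):
i:   0  1  2  3  4  5  6  7  8  9 10 11 12 13 14 15 16 17 18 19 20 21 22 23 24 25 26 27 28
     L  W  L  W  L  W  L  W  L  W  L  W  L  W  L  W  L  W  L  W  L  W  L  W  L  W  L  W  L
Position 28 is L, so the second player wins.

Second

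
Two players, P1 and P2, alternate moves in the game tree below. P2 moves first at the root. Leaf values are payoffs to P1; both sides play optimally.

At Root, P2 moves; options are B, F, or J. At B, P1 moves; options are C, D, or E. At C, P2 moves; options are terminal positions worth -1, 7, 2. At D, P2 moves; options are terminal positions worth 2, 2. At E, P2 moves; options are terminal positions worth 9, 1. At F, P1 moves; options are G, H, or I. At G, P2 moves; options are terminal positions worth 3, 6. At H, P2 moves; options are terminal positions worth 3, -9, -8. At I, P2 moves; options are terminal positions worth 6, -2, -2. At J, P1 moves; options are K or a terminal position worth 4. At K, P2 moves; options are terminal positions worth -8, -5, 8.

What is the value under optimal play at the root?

C (P2): min(-1, 7, 2) = -1
D (P2): min(2, 2) = 2
E (P2): min(9, 1) = 1
B (P1): max(-1, 2, 1) = 2
G (P2): min(3, 6) = 3
H (P2): min(3, -9, -8) = -9
I (P2): min(6, -2, -2) = -2
F (P1): max(3, -9, -2) = 3
K (P2): min(-8, -5, 8) = -8
J (P1): max(-8, 4) = 4
Root (P2): min(2, 3, 4) = 2

2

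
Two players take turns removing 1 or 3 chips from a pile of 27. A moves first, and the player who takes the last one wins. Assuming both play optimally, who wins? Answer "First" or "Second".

First

W/L table (W = player to move can force a win):
i:   0  1  2  3  4  5  6  7  8  9 10 11 12 13 14 15 16 17 18 19 20 21 22 23 24 25 26 27
     L  W  L  W  L  W  L  W  L  W  L  W  L  W  L  W  L  W  L  W  L  W  L  W  L  W  L  W
Position 27 is W, so the first player wins.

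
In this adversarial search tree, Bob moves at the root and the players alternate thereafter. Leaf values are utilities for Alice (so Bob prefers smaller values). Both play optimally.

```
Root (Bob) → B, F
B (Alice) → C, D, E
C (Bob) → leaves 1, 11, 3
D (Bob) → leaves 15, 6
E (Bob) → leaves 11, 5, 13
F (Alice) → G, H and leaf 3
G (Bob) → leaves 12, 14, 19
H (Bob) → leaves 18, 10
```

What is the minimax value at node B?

6

C: min(1, 11, 3) = 1
D: min(15, 6) = 6
E: min(11, 5, 13) = 5
B: max(1, 6, 5) = 6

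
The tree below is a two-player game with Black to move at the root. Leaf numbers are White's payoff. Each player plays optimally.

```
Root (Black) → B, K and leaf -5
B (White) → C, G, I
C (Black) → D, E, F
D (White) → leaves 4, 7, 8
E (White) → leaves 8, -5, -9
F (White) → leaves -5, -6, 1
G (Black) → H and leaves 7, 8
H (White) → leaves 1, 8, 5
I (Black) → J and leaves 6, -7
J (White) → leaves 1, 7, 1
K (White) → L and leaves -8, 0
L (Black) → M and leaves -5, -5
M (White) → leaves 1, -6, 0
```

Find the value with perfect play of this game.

D (White): max(4, 7, 8) = 8
E (White): max(8, -5, -9) = 8
F (White): max(-5, -6, 1) = 1
C (Black): min(8, 8, 1) = 1
H (White): max(1, 8, 5) = 8
G (Black): min(8, 7, 8) = 7
J (White): max(1, 7, 1) = 7
I (Black): min(7, 6, -7) = -7
B (White): max(1, 7, -7) = 7
M (White): max(1, -6, 0) = 1
L (Black): min(1, -5, -5) = -5
K (White): max(-5, -8, 0) = 0
Root (Black): min(7, 0, -5) = -5

-5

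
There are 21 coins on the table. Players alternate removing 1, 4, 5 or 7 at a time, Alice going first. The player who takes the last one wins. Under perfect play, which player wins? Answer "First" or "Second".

First

Compute winning (W) and losing (L) positions by backward induction:
i:   0  1  2  3  4  5  6  7  8  9 10 11 12 13 14 15 16 17 18 19 20 21
     L  W  L  W  W  W  W  W  L  W  L  W  W  W  W  W  L  W  L  W  W  W
Position 21 is W, so the first player wins.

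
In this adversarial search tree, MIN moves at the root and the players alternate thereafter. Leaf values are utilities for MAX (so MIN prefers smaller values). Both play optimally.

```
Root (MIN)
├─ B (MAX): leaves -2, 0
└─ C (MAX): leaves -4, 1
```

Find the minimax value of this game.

B (MAX): max(-2, 0) = 0
C (MAX): max(-4, 1) = 1
Root (MIN): min(0, 1) = 0

0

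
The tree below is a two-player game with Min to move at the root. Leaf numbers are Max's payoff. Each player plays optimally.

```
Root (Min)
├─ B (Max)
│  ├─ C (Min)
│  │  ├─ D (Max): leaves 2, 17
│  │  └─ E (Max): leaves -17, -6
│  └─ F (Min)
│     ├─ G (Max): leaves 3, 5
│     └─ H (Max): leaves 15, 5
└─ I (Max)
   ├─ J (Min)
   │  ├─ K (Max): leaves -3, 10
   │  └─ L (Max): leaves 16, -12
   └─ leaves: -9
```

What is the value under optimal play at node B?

D: max(2, 17) = 17
E: max(-17, -6) = -6
C: min(17, -6) = -6
G: max(3, 5) = 5
H: max(15, 5) = 15
F: min(5, 15) = 5
B: max(-6, 5) = 5

5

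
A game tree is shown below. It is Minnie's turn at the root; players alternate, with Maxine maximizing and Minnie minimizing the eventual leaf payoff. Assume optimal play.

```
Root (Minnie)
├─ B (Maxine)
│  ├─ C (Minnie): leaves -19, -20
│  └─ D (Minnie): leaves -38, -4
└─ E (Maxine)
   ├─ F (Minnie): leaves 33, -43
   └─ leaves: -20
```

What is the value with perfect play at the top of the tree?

C (Minnie): min(-19, -20) = -20
D (Minnie): min(-38, -4) = -38
B (Maxine): max(-20, -38) = -20
F (Minnie): min(33, -43) = -43
E (Maxine): max(-43, -20) = -20
Root (Minnie): min(-20, -20) = -20

-20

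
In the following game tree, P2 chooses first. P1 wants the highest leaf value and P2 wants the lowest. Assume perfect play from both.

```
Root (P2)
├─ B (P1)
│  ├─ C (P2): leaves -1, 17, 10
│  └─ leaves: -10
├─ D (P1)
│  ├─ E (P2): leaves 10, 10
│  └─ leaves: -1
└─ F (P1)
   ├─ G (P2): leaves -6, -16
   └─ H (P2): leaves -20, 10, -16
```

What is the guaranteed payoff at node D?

E: min(10, 10) = 10
D: max(10, -1) = 10

10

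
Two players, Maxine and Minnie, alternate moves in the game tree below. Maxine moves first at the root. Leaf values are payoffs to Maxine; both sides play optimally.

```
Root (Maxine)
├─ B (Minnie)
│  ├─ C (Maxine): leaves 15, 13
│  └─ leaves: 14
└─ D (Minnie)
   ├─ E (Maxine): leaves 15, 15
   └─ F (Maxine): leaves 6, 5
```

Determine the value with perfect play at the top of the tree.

C (Maxine): max(15, 13) = 15
B (Minnie): min(15, 14) = 14
E (Maxine): max(15, 15) = 15
F (Maxine): max(6, 5) = 6
D (Minnie): min(15, 6) = 6
Root (Maxine): max(14, 6) = 14

14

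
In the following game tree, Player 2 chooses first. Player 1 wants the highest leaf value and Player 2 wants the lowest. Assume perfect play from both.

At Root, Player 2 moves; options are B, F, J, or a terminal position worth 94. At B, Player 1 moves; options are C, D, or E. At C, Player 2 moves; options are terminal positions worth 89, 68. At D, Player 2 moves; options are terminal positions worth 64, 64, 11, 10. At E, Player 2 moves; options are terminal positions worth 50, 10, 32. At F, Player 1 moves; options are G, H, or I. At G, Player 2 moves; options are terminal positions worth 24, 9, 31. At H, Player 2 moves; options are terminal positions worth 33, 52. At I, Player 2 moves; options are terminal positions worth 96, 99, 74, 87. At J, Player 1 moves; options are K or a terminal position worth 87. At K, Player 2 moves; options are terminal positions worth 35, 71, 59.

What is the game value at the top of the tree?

C (Player 2): min(89, 68) = 68
D (Player 2): min(64, 64, 11, 10) = 10
E (Player 2): min(50, 10, 32) = 10
B (Player 1): max(68, 10, 10) = 68
G (Player 2): min(24, 9, 31) = 9
H (Player 2): min(33, 52) = 33
I (Player 2): min(96, 99, 74, 87) = 74
F (Player 1): max(9, 33, 74) = 74
K (Player 2): min(35, 71, 59) = 35
J (Player 1): max(35, 87) = 87
Root (Player 2): min(68, 74, 87, 94) = 68

68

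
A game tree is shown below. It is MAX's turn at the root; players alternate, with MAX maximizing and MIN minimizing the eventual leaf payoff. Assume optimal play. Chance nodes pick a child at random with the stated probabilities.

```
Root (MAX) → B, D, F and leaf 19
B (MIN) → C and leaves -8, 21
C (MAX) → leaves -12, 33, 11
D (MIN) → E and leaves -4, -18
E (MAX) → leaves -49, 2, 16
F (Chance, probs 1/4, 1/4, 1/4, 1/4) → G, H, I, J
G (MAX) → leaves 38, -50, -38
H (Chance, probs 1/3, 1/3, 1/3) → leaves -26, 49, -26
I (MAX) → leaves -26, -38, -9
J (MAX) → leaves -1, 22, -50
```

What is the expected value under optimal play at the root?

19

C (MAX): max(-12, 33, 11) = 33
B (MIN): min(33, -8, 21) = -8
E (MAX): max(-49, 2, 16) = 16
D (MIN): min(16, -4, -18) = -18
G (MAX): max(38, -50, -38) = 38
H (Chance): 1/3·-26 + 1/3·49 + 1/3·-26 = -1
I (MAX): max(-26, -38, -9) = -9
J (MAX): max(-1, 22, -50) = 22
F (Chance): 1/4·38 + 1/4·-1 + 1/4·-9 + 1/4·22 = 12.5
Root (MAX): max(-8, -18, 12.5, 19) = 19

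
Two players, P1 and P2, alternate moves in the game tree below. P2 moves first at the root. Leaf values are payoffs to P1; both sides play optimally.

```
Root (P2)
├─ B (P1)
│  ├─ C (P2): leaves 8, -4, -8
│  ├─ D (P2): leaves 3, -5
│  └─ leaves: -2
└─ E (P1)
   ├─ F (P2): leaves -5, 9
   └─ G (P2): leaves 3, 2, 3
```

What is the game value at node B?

C: min(8, -4, -8) = -8
D: min(3, -5) = -5
B: max(-8, -5, -2) = -2

-2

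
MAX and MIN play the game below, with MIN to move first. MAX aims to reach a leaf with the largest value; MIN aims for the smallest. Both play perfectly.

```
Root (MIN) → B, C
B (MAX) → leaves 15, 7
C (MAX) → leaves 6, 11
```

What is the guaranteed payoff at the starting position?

B (MAX): max(15, 7) = 15
C (MAX): max(6, 11) = 11
Root (MIN): min(15, 11) = 11

11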